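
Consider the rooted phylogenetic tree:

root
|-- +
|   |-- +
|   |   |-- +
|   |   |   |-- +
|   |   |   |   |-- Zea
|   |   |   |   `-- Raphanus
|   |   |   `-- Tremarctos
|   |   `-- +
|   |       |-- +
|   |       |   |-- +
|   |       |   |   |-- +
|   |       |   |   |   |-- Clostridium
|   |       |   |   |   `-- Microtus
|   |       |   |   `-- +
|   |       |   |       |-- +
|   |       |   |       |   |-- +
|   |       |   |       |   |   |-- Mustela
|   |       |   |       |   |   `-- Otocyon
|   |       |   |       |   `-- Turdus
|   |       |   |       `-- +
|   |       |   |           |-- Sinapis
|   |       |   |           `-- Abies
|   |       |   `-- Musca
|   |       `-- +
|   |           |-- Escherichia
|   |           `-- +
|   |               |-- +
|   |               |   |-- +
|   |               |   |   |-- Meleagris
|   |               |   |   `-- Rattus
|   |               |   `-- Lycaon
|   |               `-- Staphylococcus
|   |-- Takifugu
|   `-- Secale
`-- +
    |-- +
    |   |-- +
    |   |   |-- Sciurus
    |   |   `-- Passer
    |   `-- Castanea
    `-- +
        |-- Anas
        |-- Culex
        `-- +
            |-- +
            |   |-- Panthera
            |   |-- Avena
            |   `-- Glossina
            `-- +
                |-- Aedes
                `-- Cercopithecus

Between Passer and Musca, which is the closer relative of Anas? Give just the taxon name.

The MRCA of Anas and Passer subtends (((Sciurus,Passer),Castanea),(Anas,Culex,((Panthera,Avena,Glossina),(Aedes,Cercopithecus)))) (10 taxa).
The MRCA of Anas and Musca is the root, subtending the entire tree (28 taxa).
The first is nested inside the second, so Anas shares a more recent common ancestor with Passer.

Passer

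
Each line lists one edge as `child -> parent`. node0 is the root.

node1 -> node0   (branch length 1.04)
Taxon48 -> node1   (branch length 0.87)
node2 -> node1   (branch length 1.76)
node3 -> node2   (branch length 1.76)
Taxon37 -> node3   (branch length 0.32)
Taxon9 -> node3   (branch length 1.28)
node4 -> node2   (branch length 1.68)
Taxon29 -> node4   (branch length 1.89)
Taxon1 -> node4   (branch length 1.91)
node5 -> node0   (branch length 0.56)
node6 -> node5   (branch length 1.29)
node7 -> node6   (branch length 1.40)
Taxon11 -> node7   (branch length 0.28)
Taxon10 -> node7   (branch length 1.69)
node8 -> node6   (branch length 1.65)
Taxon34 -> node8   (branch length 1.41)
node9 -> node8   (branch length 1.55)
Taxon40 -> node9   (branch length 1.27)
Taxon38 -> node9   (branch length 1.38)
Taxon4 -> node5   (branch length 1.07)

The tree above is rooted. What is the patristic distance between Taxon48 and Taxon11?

5.44

The path runs Taxon48 → … → MRCA → … → Taxon11; the MRCA is the root of the tree.
Branch lengths along that path: 0.87 + 1.04 + 0.56 + 1.29 + 1.40 + 0.28 = 5.44.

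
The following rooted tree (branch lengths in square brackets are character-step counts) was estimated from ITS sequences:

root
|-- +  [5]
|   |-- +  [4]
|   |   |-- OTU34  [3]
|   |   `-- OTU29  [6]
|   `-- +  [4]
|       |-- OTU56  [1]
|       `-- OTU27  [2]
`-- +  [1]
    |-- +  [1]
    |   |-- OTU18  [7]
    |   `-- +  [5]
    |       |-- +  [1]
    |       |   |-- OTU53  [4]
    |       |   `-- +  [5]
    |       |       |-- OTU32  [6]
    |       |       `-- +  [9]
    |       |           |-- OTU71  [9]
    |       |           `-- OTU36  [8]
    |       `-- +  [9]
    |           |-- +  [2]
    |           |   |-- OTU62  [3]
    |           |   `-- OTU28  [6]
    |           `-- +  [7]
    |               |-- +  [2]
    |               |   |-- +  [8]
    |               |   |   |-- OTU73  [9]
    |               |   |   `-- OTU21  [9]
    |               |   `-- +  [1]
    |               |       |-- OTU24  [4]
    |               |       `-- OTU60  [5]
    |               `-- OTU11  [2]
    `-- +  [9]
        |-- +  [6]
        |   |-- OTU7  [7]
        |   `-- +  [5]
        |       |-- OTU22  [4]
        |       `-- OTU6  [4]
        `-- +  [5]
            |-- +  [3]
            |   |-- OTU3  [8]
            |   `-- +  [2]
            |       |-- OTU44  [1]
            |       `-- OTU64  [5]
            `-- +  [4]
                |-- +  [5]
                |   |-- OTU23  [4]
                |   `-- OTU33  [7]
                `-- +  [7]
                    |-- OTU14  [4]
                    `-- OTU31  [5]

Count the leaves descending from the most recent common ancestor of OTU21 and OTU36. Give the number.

11

The MRCA of OTU21 and OTU36 is the node subtending ((OTU53,(OTU32,(OTU71,OTU36))),((OTU62,OTU28),(((OTU73,OTU21),(OTU24,OTU60)),OTU11))).
That clade contains 11 terminal taxa: OTU11, OTU21, OTU24, OTU28, OTU32, OTU36, OTU53, OTU60, OTU62, OTU71, OTU73.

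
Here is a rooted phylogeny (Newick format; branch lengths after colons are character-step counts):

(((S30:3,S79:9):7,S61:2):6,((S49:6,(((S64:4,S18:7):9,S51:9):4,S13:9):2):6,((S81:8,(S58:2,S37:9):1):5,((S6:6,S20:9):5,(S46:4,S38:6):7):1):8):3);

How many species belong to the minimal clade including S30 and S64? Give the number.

15

The MRCA of S30 and S64 is the root, so the clade is the entire tree.
That clade contains 15 terminal taxa: S13, S18, S20, S30, S37, S38, S46, S49, S51, S58, S6, S61, S64, S79, S81.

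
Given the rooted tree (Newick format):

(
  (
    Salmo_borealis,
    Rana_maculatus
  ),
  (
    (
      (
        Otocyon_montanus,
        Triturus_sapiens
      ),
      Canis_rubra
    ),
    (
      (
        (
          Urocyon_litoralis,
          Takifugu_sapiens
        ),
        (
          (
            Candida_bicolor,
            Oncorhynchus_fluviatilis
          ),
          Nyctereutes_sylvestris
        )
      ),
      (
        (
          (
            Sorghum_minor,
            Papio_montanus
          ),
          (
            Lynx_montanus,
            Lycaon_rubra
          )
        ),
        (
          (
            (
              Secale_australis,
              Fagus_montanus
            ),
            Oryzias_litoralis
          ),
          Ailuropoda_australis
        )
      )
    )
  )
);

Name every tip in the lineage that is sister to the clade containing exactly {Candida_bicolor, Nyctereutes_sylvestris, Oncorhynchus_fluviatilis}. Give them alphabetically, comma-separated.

The clade containing exactly {Candida_bicolor, Nyctereutes_sylvestris, Oncorhynchus_fluviatilis} attaches to the tree at the node subtending ((Urocyon_litoralis,Takifugu_sapiens),((Candida_bicolor,Oncorhynchus_fluviatilis),Nyctereutes_sylvestris)).
The other lineage descending from that same node — the sister group — is (Urocyon_litoralis,Takifugu_sapiens); its 2 tips in alphabetical order are the answer.

Takifugu_sapiens, Urocyon_litoralis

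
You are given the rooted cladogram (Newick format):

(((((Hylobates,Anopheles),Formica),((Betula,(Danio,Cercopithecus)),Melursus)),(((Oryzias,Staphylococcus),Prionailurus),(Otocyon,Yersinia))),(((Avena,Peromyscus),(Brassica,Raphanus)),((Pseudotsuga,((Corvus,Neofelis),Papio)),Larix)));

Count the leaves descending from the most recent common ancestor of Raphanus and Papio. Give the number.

The MRCA of Raphanus and Papio is the node subtending (((Avena,Peromyscus),(Brassica,Raphanus)),((Pseudotsuga,((Corvus,Neofelis),Papio)),Larix)).
That clade contains 9 terminal taxa: Avena, Brassica, Corvus, Larix, Neofelis, Papio, Peromyscus, Pseudotsuga, Raphanus.

9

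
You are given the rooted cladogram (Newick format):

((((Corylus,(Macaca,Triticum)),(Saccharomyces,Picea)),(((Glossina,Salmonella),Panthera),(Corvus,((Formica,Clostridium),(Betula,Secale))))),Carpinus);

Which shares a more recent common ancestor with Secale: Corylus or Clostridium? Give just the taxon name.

Clostridium

The MRCA of Secale and Clostridium subtends ((Formica,Clostridium),(Betula,Secale)) (4 taxa).
The MRCA of Secale and Corylus subtends (((Corylus,(Macaca,Triticum)),(Saccharomyces,Picea)),(((Glossina,Salmonella),Panthera),(Corvus,((Formica,Clostridium),(Betula,Secale))))) (13 taxa).
The first is nested inside the second, so Secale shares a more recent common ancestor with Clostridium.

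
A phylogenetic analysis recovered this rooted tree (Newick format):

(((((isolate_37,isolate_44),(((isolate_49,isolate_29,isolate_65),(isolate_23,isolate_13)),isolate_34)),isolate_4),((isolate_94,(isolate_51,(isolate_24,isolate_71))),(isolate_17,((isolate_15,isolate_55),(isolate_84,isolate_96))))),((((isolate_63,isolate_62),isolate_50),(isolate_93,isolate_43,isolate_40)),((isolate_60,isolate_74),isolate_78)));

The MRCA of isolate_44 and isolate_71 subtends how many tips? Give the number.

The MRCA of isolate_44 and isolate_71 is the node subtending ((((isolate_37,isolate_44),(((isolate_49,isolate_29,isolate_65),(isolate_23,isolate_13)),isolate_34)),isolate_4),((isolate_94,(isolate_51,(isolate_24,isolate_71))),(isolate_17,((isolate_15,isolate_55),(isolate_84,isolate_96))))).
That clade contains 18 terminal taxa: isolate_13, isolate_15, isolate_17, isolate_23, isolate_24, isolate_29, isolate_34, isolate_37, isolate_4, isolate_44, isolate_49, isolate_51, isolate_55, isolate_65, isolate_71, isolate_84, isolate_94, isolate_96.

18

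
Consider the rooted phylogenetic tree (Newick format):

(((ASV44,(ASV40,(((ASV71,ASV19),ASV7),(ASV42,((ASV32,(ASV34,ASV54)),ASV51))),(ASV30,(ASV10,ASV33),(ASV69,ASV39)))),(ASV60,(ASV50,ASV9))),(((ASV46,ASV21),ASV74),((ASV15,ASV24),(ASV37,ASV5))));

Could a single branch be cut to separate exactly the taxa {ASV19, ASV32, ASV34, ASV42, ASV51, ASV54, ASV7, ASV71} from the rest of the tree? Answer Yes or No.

Yes

The most recent common ancestor of these taxa subtends (((ASV71,ASV19),ASV7),(ASV42,((ASV32,(ASV34,ASV54)),ASV51))).
That clade has exactly 8 tips — every listed taxon and nothing else — so the group is monophyletic.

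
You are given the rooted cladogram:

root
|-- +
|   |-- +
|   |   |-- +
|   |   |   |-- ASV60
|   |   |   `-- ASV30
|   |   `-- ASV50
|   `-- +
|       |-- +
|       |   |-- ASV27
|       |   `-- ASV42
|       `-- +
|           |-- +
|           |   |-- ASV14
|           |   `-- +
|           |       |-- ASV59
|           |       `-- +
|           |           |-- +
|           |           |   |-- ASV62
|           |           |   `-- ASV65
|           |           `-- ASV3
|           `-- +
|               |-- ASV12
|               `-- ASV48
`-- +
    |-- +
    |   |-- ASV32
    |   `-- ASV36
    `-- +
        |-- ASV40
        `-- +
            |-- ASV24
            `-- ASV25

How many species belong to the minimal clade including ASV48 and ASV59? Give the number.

7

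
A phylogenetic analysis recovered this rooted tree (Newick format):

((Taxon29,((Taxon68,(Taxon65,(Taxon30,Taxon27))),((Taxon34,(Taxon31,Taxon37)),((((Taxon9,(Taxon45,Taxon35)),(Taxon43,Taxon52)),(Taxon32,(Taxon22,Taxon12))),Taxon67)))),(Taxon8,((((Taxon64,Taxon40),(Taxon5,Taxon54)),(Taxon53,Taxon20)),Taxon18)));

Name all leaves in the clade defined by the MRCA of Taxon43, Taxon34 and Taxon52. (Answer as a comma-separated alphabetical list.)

Taxon12, Taxon22, Taxon31, Taxon32, Taxon34, Taxon35, Taxon37, Taxon43, Taxon45, Taxon52, Taxon67, Taxon9

Tracing Taxon43: it sits inside (Taxon43,Taxon52).
Tracing Taxon34: it sits inside (Taxon34,(Taxon31,Taxon37)).
Tracing Taxon52: it sits inside (Taxon43,Taxon52).
The smallest clade enclosing all 3 is ((Taxon34,(Taxon31,Taxon37)),((((Taxon9,(Taxon45,Taxon35)),(Taxon43,Taxon52)),(Taxon32,(Taxon22,Taxon12))),Taxon67)); the answer is its 12 terminal taxa in alphabetical order.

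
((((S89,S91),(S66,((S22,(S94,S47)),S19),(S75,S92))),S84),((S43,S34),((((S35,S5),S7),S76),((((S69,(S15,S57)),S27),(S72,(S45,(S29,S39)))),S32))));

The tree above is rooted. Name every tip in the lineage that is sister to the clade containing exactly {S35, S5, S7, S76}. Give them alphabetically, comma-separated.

The clade containing exactly {S35, S5, S7, S76} attaches to the tree at the node subtending ((((S35,S5),S7),S76),((((S69,(S15,S57)),S27),(S72,(S45,(S29,S39)))),S32)).
The other lineage descending from that same node — the sister group — is ((((S69,(S15,S57)),S27),(S72,(S45,(S29,S39)))),S32); its 9 tips in alphabetical order are the answer.

S15, S27, S29, S32, S39, S45, S57, S69, S72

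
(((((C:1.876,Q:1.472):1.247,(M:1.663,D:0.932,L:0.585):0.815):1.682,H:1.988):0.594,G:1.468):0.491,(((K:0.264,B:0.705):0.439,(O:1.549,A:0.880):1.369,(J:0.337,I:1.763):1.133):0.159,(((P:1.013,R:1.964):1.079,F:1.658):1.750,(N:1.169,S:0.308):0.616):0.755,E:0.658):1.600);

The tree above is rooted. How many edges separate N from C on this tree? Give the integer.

The MRCA of N and C is the root of the tree.
From N up to that node: 4 branches. From C up to the same node: 5 branches. Total: 4 + 5 = 9.

9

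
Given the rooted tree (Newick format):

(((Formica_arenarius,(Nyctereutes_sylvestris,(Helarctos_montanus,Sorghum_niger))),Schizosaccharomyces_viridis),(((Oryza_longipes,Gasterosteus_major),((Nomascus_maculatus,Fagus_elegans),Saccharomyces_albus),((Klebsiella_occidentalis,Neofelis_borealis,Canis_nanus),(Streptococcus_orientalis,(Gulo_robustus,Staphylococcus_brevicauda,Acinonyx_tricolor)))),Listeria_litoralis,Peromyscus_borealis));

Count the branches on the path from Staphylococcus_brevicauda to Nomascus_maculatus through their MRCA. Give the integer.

7

The MRCA of Staphylococcus_brevicauda and Nomascus_maculatus is the node subtending ((Oryza_longipes,Gasterosteus_major),((Nomascus_maculatus,Fagus_elegans),Saccharomyces_albus),((Klebsiella_occidentalis,Neofelis_borealis,Canis_nanus),(Streptococcus_orientalis,(Gulo_robustus,Staphylococcus_brevicauda,Acinonyx_tricolor)))).
From Staphylococcus_brevicauda up to that node: 4 branches. From Nomascus_maculatus up to the same node: 3 branches. Total: 4 + 3 = 7.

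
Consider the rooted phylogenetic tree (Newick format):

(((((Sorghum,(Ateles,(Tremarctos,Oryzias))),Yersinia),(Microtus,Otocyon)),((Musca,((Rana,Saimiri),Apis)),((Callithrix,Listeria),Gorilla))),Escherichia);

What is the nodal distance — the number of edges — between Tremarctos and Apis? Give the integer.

The MRCA of Tremarctos and Apis is the node subtending ((((Sorghum,(Ateles,(Tremarctos,Oryzias))),Yersinia),(Microtus,Otocyon)),((Musca,((Rana,Saimiri),Apis)),((Callithrix,Listeria),Gorilla))).
From Tremarctos up to that node: 6 branches. From Apis up to the same node: 4 branches. Total: 6 + 4 = 10.

10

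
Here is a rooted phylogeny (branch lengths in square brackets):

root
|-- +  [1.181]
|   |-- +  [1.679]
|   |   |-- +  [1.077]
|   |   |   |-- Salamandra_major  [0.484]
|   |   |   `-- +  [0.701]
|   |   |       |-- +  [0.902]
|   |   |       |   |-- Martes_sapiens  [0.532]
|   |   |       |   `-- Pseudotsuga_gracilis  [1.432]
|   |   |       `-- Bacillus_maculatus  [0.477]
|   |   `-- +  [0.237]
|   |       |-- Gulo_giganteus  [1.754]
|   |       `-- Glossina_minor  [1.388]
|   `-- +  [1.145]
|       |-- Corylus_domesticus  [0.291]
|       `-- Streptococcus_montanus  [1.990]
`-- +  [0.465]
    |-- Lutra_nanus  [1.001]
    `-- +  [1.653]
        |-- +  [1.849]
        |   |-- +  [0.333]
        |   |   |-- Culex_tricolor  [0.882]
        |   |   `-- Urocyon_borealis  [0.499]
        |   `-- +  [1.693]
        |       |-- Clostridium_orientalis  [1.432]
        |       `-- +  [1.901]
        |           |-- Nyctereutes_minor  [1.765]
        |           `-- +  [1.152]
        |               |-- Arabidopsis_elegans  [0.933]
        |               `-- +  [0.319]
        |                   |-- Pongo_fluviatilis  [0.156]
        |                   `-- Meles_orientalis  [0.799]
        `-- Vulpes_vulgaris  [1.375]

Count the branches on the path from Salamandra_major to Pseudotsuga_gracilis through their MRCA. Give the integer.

The MRCA of Salamandra_major and Pseudotsuga_gracilis is the node subtending (Salamandra_major,((Martes_sapiens,Pseudotsuga_gracilis),Bacillus_maculatus)).
From Salamandra_major up to that node: 1 branch. From Pseudotsuga_gracilis up to the same node: 3 branches. Total: 1 + 3 = 4.

4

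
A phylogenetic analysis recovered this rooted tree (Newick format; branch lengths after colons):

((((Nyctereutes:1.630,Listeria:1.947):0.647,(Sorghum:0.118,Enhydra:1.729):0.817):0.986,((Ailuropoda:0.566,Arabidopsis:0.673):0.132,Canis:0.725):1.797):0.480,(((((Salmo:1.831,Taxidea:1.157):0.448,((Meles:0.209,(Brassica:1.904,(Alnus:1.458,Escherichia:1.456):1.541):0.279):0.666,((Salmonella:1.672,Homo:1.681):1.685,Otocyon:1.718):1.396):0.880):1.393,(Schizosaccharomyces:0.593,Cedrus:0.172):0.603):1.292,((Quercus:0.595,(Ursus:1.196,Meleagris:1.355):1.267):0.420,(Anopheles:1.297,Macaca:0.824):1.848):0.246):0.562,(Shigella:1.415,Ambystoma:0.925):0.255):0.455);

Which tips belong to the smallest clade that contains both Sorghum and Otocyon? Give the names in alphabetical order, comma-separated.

Ailuropoda, Alnus, Ambystoma, Anopheles, Arabidopsis, Brassica, Canis, Cedrus, Enhydra, Escherichia, Homo, Listeria, Macaca, Meleagris, Meles, Nyctereutes, Otocyon, Quercus, Salmo, Salmonella, Schizosaccharomyces, Shigella, Sorghum, Taxidea, Ursus

Tracing Sorghum: it sits inside (Sorghum,Enhydra).
Tracing Otocyon: it sits inside ((Salmonella,Homo),Otocyon).
The smallest clade enclosing both is the whole tree (their MRCA is the root), so the answer is all 25 tips in alphabetical order.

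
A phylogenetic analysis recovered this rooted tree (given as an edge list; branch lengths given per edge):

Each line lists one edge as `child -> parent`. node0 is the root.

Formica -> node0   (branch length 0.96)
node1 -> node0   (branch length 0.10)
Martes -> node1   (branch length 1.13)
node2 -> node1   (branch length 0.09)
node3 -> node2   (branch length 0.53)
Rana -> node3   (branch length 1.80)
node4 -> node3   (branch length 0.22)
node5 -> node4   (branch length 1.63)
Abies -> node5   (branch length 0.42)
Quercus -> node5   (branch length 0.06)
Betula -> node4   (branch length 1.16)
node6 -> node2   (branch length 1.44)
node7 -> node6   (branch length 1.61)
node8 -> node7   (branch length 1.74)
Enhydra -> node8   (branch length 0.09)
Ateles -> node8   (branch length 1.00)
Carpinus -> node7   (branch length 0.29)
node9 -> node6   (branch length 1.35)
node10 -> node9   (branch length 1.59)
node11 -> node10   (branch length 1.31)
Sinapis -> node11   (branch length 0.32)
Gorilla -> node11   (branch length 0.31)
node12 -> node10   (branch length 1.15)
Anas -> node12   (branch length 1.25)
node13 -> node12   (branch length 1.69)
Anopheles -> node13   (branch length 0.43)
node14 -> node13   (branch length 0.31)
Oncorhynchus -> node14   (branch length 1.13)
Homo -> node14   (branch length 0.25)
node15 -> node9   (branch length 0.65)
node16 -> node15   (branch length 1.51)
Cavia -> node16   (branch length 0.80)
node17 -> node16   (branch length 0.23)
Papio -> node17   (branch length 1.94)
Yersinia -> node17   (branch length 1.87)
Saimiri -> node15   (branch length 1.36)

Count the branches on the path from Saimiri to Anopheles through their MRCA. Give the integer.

6

The MRCA of Saimiri and Anopheles is the node subtending (((Sinapis,Gorilla),(Anas,(Anopheles,(Oncorhynchus,Homo)))),((Cavia,(Papio,Yersinia)),Saimiri)).
From Saimiri up to that node: 2 branches. From Anopheles up to the same node: 4 branches. Total: 2 + 4 = 6.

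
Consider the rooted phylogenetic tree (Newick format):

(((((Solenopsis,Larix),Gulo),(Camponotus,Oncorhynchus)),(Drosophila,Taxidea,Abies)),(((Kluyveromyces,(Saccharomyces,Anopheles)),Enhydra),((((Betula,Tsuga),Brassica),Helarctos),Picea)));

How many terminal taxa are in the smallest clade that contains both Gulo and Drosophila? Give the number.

The MRCA of Gulo and Drosophila is the node subtending ((((Solenopsis,Larix),Gulo),(Camponotus,Oncorhynchus)),(Drosophila,Taxidea,Abies)).
That clade contains 8 terminal taxa: Abies, Camponotus, Drosophila, Gulo, Larix, Oncorhynchus, Solenopsis, Taxidea.

8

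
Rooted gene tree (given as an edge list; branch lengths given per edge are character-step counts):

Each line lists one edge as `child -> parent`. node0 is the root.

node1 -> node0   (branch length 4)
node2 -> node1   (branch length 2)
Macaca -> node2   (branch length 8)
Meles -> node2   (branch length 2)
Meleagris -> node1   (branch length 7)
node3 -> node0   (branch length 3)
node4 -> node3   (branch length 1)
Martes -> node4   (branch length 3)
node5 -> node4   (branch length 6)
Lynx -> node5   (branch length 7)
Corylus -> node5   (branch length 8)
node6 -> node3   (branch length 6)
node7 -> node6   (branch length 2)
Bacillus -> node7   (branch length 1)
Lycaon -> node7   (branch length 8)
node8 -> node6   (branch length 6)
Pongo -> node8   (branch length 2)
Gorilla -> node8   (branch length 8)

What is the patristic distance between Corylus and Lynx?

15

The path runs Corylus → … → MRCA → … → Lynx; the MRCA is the node subtending (Lynx,Corylus).
Branch lengths along that path: 8 + 7 = 15.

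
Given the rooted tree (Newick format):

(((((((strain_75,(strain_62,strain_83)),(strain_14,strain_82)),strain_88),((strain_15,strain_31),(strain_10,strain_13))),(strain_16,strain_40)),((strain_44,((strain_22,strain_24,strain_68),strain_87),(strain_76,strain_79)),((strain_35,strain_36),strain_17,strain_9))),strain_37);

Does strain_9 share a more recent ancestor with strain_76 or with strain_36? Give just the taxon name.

The MRCA of strain_9 and strain_36 subtends ((strain_35,strain_36),strain_17,strain_9) (4 taxa).
The MRCA of strain_9 and strain_76 subtends ((strain_44,((strain_22,strain_24,strain_68),strain_87),(strain_76,strain_79)),((strain_35,strain_36),strain_17,strain_9)) (11 taxa).
The first is nested inside the second, so strain_9 shares a more recent common ancestor with strain_36.

strain_36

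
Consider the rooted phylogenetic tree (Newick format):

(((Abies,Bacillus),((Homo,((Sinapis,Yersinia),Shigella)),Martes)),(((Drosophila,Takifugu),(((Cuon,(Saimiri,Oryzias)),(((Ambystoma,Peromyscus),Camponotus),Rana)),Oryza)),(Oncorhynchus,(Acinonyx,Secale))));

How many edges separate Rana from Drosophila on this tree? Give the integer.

6

The MRCA of Rana and Drosophila is the node subtending ((Drosophila,Takifugu),(((Cuon,(Saimiri,Oryzias)),(((Ambystoma,Peromyscus),Camponotus),Rana)),Oryza)).
From Rana up to that node: 4 branches. From Drosophila up to the same node: 2 branches. Total: 4 + 2 = 6.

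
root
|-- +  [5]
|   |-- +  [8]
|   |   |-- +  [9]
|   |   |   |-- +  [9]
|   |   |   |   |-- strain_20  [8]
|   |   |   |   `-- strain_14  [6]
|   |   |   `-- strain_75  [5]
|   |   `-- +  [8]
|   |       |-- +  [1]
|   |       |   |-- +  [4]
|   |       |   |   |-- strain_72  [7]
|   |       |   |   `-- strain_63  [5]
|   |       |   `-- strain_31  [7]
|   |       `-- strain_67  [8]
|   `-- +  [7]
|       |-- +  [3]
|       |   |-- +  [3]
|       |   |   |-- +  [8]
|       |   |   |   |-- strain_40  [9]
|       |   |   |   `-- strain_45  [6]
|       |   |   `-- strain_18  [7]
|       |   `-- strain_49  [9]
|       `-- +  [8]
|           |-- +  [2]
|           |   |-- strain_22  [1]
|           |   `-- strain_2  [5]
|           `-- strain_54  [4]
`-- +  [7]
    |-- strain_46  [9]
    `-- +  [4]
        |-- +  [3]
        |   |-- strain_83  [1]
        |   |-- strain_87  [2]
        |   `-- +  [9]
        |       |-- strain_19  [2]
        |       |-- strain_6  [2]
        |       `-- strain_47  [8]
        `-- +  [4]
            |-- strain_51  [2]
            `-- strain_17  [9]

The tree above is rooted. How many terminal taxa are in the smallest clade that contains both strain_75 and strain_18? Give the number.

The MRCA of strain_75 and strain_18 is the node subtending ((((strain_20,strain_14),strain_75),(((strain_72,strain_63),strain_31),strain_67)),((((strain_40,strain_45),strain_18),strain_49),((strain_22,strain_2),strain_54))).
That clade contains 14 terminal taxa: strain_14, strain_18, strain_2, strain_20, strain_22, strain_31, strain_40, strain_45, strain_49, strain_54, strain_63, strain_67, strain_72, strain_75.

14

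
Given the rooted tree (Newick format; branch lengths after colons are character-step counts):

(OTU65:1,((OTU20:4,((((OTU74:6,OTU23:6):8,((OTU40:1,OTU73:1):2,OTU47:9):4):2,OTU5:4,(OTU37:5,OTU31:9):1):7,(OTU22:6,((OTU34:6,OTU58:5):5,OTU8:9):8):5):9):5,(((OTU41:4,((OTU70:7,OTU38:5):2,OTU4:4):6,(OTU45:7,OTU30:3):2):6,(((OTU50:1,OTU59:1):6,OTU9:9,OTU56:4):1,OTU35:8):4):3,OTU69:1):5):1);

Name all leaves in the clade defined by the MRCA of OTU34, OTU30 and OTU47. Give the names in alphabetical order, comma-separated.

OTU20, OTU22, OTU23, OTU30, OTU31, OTU34, OTU35, OTU37, OTU38, OTU4, OTU40, OTU41, OTU45, OTU47, OTU5, OTU50, OTU56, OTU58, OTU59, OTU69, OTU70, OTU73, OTU74, OTU8, OTU9

Tracing OTU34: it sits inside (OTU34,OTU58).
Tracing OTU30: it sits inside (OTU45,OTU30).
Tracing OTU47: it sits inside ((OTU40,OTU73),OTU47).
The smallest clade enclosing all 3 is ((OTU20,((((OTU74,OTU23),((OTU40,OTU73),OTU47)),OTU5,(OTU37,OTU31)),(OTU22,((OTU34,OTU58),OTU8)))),(((OTU41,((OTU70,OTU38),OTU4),(OTU45,OTU30)),(((OTU50,OTU59),OTU9,OTU56),OTU35)),OTU69)); the answer is its 25 terminal taxa in alphabetical order.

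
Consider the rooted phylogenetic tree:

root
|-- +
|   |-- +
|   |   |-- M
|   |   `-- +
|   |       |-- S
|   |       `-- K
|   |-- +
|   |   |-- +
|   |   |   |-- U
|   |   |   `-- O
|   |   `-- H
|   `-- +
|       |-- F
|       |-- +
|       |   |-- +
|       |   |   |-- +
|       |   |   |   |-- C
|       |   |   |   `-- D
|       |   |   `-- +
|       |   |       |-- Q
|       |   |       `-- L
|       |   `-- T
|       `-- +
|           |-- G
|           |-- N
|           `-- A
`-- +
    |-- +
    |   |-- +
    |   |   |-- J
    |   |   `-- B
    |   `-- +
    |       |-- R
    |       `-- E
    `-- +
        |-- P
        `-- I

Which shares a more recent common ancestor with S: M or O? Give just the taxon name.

The MRCA of S and M subtends (M,(S,K)) (3 taxa).
The MRCA of S and O subtends ((M,(S,K)),((U,O),H),(F,(((C,D),(Q,L)),T),(G,N,A))) (15 taxa).
The first is nested inside the second, so S shares a more recent common ancestor with M.

M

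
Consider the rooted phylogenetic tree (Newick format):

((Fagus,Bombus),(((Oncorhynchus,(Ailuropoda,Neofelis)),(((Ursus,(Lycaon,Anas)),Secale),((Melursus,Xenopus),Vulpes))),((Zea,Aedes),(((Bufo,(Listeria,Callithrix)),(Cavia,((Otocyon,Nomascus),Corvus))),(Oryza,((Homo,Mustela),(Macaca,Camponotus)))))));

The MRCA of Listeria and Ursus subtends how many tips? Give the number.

The MRCA of Listeria and Ursus is the node subtending (((Oncorhynchus,(Ailuropoda,Neofelis)),(((Ursus,(Lycaon,Anas)),Secale),((Melursus,Xenopus),Vulpes))),((Zea,Aedes),(((Bufo,(Listeria,Callithrix)),(Cavia,((Otocyon,Nomascus),Corvus))),(Oryza,((Homo,Mustela),(Macaca,Camponotus)))))).
That clade contains 24 terminal taxa: Aedes, Ailuropoda, Anas, Bufo, Callithrix, Camponotus, Cavia, Corvus, Homo, Listeria, Lycaon, Macaca, Melursus, Mustela, Neofelis, Nomascus, Oncorhynchus, Oryza, Otocyon, Secale, Ursus, Vulpes, Xenopus, Zea.

24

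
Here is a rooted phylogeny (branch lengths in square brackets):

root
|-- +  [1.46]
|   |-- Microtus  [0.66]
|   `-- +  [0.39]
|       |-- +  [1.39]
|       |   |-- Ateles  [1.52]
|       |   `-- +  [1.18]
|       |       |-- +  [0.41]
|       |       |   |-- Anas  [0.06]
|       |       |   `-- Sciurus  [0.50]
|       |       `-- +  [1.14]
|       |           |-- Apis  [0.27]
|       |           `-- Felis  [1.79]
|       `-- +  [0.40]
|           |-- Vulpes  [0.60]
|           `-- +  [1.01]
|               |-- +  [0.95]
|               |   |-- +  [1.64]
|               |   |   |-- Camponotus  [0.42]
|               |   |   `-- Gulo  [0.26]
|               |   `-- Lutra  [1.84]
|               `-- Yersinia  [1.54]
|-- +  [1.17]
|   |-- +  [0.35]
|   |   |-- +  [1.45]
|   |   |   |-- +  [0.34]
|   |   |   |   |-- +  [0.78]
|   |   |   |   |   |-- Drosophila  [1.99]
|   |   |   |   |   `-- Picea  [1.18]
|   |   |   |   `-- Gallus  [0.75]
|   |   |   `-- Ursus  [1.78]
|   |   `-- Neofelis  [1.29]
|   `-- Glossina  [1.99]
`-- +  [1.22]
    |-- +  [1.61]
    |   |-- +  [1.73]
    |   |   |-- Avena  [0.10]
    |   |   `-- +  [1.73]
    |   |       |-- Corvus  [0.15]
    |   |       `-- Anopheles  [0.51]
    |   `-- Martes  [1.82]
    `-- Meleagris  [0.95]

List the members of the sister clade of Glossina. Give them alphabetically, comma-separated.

Drosophila, Gallus, Neofelis, Picea, Ursus

Glossina attaches to the tree at the node subtending (((((Drosophila,Picea),Gallus),Ursus),Neofelis),Glossina).
The other lineage descending from that same node — the sister group — is ((((Drosophila,Picea),Gallus),Ursus),Neofelis); its 5 tips in alphabetical order are the answer.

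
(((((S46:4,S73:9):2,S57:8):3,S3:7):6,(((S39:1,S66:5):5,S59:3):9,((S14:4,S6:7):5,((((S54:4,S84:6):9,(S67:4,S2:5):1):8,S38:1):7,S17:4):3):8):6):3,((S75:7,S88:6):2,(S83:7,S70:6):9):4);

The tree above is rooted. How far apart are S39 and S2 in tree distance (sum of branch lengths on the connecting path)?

The path runs S39 → … → MRCA → … → S2; the MRCA is the node subtending (((S39,S66),S59),((S14,S6),((((S54,S84),(S67,S2)),S38),S17))).
Branch lengths along that path: 1 + 5 + 9 + 8 + 3 + 7 + 8 + 1 + 5 = 47.

47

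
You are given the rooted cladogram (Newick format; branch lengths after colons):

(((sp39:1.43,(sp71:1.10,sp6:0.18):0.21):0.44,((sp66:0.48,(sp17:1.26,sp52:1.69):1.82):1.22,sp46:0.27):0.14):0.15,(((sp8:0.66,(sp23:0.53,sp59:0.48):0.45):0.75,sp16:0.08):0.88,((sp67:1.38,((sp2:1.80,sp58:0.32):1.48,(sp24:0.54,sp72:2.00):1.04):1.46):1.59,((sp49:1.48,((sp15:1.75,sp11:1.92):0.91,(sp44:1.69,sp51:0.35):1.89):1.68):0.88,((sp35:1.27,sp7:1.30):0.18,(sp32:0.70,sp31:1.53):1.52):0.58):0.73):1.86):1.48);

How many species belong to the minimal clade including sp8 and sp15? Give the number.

The MRCA of sp8 and sp15 is the node subtending (((sp8,(sp23,sp59)),sp16),((sp67,((sp2,sp58),(sp24,sp72))),((sp49,((sp15,sp11),(sp44,sp51))),((sp35,sp7),(sp32,sp31))))).
That clade contains 18 terminal taxa: sp11, sp15, sp16, sp2, sp23, sp24, sp31, sp32, sp35, sp44, sp49, sp51, sp58, sp59, sp67, sp7, sp72, sp8.

18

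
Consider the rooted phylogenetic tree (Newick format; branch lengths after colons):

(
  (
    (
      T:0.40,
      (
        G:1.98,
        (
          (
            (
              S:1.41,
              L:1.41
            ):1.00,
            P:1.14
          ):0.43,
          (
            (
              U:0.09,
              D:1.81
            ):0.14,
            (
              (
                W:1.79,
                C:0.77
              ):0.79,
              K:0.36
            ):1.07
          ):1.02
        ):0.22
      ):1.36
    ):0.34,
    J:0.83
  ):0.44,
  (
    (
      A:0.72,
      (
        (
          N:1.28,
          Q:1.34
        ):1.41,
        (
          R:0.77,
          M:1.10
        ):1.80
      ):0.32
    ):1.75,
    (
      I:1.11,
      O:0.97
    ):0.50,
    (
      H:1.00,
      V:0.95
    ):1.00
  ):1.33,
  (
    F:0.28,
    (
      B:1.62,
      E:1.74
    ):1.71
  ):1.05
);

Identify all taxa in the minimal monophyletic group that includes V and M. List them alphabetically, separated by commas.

A, H, I, M, N, O, Q, R, V

Tracing V: it sits inside (H,V).
Tracing M: it sits inside (R,M).
The smallest clade enclosing both is ((A,((N,Q),(R,M))),(I,O),(H,V)); the answer is its 9 terminal taxa in alphabetical order.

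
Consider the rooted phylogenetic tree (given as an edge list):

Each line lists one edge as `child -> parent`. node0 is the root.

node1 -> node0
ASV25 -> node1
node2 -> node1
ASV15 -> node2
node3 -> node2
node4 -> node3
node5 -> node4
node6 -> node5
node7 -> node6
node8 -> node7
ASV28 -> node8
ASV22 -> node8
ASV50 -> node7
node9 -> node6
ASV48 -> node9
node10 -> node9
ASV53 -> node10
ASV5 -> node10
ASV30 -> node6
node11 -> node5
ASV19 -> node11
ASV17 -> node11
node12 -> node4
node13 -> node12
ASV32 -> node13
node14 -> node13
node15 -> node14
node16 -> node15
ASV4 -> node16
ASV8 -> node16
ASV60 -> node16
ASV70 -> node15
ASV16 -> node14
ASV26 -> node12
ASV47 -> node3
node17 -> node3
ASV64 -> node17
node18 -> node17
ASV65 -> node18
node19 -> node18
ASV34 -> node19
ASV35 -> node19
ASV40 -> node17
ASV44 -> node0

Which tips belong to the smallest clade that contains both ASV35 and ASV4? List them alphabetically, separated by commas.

Tracing ASV35: it sits inside (ASV34,ASV35).
Tracing ASV4: it sits inside (ASV4,ASV8,ASV60).
The smallest clade enclosing both is ((((((ASV28,ASV22),ASV50),(ASV48,(ASV53,ASV5)),ASV30),(ASV19,ASV17)),((ASV32,(((ASV4,ASV8,ASV60),ASV70),ASV16)),ASV26)),ASV47,(ASV64,(ASV65,(ASV34,ASV35)),ASV40)); the answer is its 22 terminal taxa in alphabetical order.

ASV16, ASV17, ASV19, ASV22, ASV26, ASV28, ASV30, ASV32, ASV34, ASV35, ASV4, ASV40, ASV47, ASV48, ASV5, ASV50, ASV53, ASV60, ASV64, ASV65, ASV70, ASV8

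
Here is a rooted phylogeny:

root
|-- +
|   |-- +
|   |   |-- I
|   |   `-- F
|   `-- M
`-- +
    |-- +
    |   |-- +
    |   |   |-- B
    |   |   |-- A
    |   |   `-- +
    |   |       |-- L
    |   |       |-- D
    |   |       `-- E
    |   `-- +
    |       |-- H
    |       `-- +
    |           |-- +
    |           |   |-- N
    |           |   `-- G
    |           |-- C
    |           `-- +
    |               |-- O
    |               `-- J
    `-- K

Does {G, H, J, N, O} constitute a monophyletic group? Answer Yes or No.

No

The MRCA of the listed taxa subtends (H,((N,G),C,(O,J))).
That clade also contains C, which is not in the proposed group, so the group is not monophyletic.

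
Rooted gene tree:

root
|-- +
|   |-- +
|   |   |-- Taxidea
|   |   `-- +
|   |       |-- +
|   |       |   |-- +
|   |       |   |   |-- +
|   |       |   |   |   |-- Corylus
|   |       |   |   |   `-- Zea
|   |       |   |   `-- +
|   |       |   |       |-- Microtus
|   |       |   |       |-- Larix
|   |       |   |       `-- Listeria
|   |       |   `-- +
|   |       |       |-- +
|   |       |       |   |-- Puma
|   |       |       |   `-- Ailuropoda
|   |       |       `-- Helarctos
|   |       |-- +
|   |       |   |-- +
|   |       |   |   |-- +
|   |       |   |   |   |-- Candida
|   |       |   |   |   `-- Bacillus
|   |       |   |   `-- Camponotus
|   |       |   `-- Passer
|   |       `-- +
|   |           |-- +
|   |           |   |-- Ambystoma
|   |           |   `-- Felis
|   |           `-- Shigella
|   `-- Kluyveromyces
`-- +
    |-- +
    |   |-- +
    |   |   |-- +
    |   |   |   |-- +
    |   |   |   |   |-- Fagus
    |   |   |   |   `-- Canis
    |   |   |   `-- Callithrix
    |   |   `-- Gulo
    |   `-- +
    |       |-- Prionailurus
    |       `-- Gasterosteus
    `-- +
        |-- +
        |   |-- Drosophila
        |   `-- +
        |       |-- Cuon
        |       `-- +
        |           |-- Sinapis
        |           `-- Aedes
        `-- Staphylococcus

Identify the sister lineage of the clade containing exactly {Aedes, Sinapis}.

The clade containing exactly {Aedes, Sinapis} attaches to the tree at the node subtending (Cuon,(Sinapis,Aedes)).
The other lineage descending from that same node — the sister group — is the single tip Cuon.

Cuon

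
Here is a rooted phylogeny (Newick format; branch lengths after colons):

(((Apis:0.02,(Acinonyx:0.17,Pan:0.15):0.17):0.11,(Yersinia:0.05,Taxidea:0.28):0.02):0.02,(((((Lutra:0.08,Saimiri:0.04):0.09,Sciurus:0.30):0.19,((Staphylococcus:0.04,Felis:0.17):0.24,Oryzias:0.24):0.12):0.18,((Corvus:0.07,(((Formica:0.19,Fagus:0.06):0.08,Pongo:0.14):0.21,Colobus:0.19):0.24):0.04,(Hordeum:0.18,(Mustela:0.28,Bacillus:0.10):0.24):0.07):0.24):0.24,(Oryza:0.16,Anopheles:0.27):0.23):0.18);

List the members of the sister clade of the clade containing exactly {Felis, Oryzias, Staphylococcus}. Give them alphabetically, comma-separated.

The clade containing exactly {Felis, Oryzias, Staphylococcus} attaches to the tree at the node subtending (((Lutra,Saimiri),Sciurus),((Staphylococcus,Felis),Oryzias)).
The other lineage descending from that same node — the sister group — is ((Lutra,Saimiri),Sciurus); its 3 tips in alphabetical order are the answer.

Lutra, Saimiri, Sciurus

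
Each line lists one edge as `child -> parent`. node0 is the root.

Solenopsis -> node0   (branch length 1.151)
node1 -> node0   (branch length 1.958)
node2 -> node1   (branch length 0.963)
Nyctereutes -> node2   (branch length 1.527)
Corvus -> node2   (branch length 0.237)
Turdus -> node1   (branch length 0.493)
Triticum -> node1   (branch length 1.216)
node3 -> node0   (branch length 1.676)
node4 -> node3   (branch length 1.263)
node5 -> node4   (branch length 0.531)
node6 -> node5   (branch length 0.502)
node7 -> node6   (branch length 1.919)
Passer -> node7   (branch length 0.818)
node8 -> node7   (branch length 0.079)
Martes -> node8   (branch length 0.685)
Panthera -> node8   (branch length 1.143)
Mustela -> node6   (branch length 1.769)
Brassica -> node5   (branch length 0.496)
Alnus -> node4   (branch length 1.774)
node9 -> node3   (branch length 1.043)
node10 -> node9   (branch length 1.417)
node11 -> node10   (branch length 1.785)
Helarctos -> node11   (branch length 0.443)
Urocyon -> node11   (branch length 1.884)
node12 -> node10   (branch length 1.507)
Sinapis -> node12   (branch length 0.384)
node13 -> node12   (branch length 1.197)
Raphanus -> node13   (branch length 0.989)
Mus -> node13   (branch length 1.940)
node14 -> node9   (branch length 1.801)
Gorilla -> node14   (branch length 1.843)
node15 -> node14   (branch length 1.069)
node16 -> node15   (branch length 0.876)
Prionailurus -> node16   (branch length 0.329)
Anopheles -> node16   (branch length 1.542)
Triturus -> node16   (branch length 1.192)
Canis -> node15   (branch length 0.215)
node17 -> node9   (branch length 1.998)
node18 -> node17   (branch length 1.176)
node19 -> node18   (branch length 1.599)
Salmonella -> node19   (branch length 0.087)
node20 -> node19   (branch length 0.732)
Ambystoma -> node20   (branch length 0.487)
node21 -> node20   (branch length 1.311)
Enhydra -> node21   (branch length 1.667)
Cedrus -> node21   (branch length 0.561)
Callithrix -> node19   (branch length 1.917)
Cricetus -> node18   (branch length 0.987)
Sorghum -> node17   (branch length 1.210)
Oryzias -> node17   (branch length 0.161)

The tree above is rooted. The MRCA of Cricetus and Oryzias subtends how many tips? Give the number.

The MRCA of Cricetus and Oryzias is the node subtending (((Salmonella,(Ambystoma,(Enhydra,Cedrus)),Callithrix),Cricetus),Sorghum,Oryzias).
That clade contains 8 terminal taxa: Ambystoma, Callithrix, Cedrus, Cricetus, Enhydra, Oryzias, Salmonella, Sorghum.

8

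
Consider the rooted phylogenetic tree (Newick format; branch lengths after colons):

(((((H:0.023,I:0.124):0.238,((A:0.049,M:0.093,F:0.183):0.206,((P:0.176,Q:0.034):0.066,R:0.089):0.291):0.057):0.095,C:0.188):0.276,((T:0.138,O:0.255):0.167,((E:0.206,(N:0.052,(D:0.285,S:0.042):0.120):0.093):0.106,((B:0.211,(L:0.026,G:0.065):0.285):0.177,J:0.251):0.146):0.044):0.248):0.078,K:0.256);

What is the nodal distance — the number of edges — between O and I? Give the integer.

7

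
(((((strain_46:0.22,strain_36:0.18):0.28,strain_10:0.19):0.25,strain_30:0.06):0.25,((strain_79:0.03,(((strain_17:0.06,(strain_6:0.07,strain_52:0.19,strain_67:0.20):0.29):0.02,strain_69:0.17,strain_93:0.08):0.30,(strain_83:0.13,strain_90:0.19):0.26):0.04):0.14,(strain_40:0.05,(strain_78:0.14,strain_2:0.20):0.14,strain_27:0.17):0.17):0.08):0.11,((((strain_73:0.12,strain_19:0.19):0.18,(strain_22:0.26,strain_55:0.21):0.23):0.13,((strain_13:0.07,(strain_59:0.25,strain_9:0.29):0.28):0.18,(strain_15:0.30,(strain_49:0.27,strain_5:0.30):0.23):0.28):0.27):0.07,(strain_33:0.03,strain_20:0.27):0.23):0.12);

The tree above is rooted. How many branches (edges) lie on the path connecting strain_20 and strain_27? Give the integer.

7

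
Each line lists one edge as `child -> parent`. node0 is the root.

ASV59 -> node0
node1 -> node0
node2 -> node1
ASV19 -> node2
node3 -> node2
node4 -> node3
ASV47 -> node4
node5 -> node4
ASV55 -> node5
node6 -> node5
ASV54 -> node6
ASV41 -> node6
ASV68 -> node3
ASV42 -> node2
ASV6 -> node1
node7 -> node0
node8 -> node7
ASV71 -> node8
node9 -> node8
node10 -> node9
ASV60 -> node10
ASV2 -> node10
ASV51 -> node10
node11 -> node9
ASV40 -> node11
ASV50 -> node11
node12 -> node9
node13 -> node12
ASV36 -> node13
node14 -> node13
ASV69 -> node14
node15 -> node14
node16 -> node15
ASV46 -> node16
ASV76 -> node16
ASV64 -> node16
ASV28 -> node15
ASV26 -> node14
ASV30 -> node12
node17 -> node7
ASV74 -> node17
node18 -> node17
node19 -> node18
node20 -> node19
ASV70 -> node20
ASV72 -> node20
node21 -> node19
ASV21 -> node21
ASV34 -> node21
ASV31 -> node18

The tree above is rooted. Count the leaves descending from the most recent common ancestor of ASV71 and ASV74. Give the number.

20

The MRCA of ASV71 and ASV74 is the node subtending ((ASV71,((ASV60,ASV2,ASV51),(ASV40,ASV50),((ASV36,(ASV69,((ASV46,ASV76,ASV64),ASV28),ASV26)),ASV30))),(ASV74,(((ASV70,ASV72),(ASV21,ASV34)),ASV31))).
That clade contains 20 terminal taxa: ASV2, ASV21, ASV26, ASV28, ASV30, ASV31, ASV34, ASV36, ASV40, ASV46, ASV50, ASV51, ASV60, ASV64, ASV69, ASV70, ASV71, ASV72, ASV74, ASV76.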